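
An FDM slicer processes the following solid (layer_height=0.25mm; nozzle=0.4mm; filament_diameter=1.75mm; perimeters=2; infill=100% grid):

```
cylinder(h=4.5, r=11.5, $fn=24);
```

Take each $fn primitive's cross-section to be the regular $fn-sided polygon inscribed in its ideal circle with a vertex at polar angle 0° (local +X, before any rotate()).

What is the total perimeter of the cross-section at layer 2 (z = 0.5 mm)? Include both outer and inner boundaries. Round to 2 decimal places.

72.05 mm

At z = 0.5 mm: the r=11.5 cylinder gives a regular 24-gon of circumradius 11.5 (constant along its height) (perimeter = 2·24·11.500·sin(180°/24) = 72.05 mm). Overall, the cross-section is a single solid region. Total boundary length (outer) = 72.05 mm.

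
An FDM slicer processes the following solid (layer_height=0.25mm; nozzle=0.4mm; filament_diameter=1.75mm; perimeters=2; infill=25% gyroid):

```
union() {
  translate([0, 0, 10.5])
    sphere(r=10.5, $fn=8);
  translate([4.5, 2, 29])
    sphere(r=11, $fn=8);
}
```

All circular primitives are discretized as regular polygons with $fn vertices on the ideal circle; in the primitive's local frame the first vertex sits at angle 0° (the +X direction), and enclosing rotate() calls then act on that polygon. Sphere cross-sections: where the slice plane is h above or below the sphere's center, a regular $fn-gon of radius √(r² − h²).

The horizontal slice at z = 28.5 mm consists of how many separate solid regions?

At z = 28.5 mm: the sphere is not intersected at this z (|z−center|=18.000 > r=10.5); the sphere at (4.5, 2): section is a regular 8-gon, circumradius = √(r²−h²) = √(11²−0.5²) = 10.989; Combining (union): only the r=11 sphere at (4.5, 2) is present, so the union is just that shape — 1 connected region. The result has 1 disconnected region.

1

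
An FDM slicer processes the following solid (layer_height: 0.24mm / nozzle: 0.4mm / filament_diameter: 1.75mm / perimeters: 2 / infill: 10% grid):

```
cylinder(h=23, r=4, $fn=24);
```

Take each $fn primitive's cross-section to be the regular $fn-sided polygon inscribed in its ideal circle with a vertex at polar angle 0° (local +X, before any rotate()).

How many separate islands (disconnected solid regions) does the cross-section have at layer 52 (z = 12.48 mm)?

At z = 12.48 mm: the r=4 cylinder contributes a regular 24-gon of circumradius 4. Overall, the cross-section is a single solid region. Island count = 1.

1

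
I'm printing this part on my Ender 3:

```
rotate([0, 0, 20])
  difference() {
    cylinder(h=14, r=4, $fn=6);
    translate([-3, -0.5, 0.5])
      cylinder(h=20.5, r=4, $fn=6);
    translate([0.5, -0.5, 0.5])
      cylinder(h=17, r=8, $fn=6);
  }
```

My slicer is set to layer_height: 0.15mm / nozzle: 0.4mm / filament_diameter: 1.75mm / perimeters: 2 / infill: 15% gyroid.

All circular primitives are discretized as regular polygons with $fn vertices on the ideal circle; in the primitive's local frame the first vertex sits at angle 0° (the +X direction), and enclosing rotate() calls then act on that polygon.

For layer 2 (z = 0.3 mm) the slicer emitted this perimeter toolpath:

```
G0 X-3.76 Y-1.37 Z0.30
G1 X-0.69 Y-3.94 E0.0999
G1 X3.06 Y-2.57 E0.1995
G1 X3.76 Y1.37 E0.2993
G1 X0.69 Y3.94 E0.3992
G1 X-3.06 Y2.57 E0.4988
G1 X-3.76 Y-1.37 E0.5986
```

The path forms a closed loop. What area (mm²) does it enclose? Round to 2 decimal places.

41.55 mm²

Apply the shoelace formula to the sequence of (X, Y) vertices; enclosed area = 41.55 mm².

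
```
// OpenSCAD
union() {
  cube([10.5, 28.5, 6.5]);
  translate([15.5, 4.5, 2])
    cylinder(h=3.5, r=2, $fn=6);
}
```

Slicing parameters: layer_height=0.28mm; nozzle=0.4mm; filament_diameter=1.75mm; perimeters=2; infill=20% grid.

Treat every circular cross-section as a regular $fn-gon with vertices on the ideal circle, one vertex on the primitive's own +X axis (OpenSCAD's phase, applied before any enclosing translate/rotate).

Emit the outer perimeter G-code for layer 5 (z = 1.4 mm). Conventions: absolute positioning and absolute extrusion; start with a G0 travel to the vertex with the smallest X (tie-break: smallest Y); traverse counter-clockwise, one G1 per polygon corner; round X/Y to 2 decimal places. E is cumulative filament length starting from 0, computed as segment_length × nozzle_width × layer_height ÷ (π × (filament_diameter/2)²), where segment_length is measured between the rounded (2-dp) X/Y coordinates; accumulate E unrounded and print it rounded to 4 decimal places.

G0 X0.00 Y0.00 Z1.40
G1 X10.50 Y0.00 E0.4889
G1 X10.50 Y28.50 E1.8160
G1 X0.00 Y28.50 E2.3049
G1 X0.00 Y0.00 E3.6320

At z = 1.4 mm: the 10.5×28.5 cube contributes its full rectangle; the cylinder at (15.5, 4.5) does not reach this height (z outside [2, 5.5]); Combining (union): only the 10.5×28.5 cube is present, so the union is just that shape — 1 connected region. The outline is a single polygon with 4 vertices. Extrusion per mm of travel: 0.4 × 0.28 / (π × 0.875²) = 0.046564. Accumulating E over each segment gives final E = 3.6320.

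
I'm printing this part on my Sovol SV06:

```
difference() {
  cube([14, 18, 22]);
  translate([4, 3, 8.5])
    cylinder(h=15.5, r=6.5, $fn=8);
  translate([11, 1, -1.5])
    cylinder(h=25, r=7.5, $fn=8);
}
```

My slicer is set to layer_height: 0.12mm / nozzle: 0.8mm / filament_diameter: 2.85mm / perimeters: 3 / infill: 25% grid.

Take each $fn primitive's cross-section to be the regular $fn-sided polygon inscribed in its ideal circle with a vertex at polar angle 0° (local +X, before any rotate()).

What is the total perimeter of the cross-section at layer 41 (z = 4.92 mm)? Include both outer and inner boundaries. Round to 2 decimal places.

At z = 4.92 mm: the cube (footprint 14×18) is included at this height (perimeter 64.00 mm); the cylinder at (4, 3) does not reach this height (z outside [8.5, 24]); the cylinder at (11, 1): section is a regular 8-gon, circumradius r=7.5 (perimeter = 2·8·7.500·sin(180°/8) = 45.92 mm); After the difference (first − rest): starting from the 14×18 cube, the r=7.5 cylinder at (11, 1) partially overlaps it — only the 70.70 mm² overlap (of its 159.10 mm²) is removed, clipping the outline — boundary = 62.47 mm. Overall, the cross-section is a single solid region. Total boundary length (outer) = 62.47 mm.

62.47 mm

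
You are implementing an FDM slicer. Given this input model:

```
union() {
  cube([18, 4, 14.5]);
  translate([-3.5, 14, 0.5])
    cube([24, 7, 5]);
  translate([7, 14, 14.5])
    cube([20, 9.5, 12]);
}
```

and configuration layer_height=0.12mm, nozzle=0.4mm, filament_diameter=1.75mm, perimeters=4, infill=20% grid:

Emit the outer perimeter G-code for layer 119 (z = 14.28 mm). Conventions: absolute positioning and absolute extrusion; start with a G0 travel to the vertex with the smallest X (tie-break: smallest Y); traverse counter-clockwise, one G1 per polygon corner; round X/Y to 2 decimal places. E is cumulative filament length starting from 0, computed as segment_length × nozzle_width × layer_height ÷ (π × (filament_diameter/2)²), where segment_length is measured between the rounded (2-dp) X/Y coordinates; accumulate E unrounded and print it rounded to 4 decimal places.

G0 X0.00 Y0.00 Z14.28
G1 X18.00 Y0.00 E0.3592
G1 X18.00 Y4.00 E0.4390
G1 X0.00 Y4.00 E0.7982
G1 X0.00 Y0.00 E0.8781

At z = 14.28 mm: the cube (footprint 18×4) is included at this height; the cube at (-3.5, 14) is not intersected at this z (z outside [0.5, 5.5]); the cube at (7, 14) is absent (z outside [14.5, 26.5]); Merging all regions: only the 18×4 cube is present, so the union is just that shape — 1 connected region. The outline is a single polygon with 4 vertices. Extrusion per mm of travel: 0.4 × 0.12 / (π × 0.875²) = 0.019956. Accumulating E over each segment gives final E = 0.8781.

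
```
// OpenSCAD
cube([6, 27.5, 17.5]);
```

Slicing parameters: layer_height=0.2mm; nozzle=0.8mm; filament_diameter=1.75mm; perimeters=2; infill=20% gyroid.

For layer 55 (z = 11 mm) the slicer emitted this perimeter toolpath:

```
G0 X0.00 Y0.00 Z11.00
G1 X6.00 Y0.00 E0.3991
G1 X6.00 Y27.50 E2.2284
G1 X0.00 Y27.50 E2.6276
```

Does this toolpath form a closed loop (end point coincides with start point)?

no

Start point (G0): (0.00, 0.00). End point (last G1): the path does not return to the start — open.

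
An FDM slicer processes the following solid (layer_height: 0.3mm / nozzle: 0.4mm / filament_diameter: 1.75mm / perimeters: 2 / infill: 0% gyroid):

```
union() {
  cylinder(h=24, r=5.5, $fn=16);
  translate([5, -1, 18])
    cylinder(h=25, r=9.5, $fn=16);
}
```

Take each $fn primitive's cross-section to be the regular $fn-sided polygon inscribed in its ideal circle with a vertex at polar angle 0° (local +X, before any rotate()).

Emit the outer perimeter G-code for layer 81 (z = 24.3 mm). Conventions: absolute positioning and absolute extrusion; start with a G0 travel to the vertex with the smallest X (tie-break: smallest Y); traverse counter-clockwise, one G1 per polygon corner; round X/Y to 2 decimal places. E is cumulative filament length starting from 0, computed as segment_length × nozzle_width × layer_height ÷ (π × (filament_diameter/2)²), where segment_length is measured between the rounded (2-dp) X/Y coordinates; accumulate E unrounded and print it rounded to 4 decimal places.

G0 X-4.50 Y-1.00 Z24.30
G1 X-3.78 Y-4.64 E0.1851
G1 X-1.72 Y-7.72 E0.3700
G1 X1.36 Y-9.78 E0.5548
G1 X5.00 Y-10.50 E0.7400
G1 X8.64 Y-9.78 E0.9251
G1 X11.72 Y-7.72 E1.1099
G1 X13.78 Y-4.64 E1.2948
G1 X14.50 Y-1.00 E1.4799
G1 X13.78 Y2.64 E1.6650
G1 X11.72 Y5.72 E1.8499
G1 X8.64 Y7.78 E2.0348
G1 X5.00 Y8.50 E2.2199
G1 X1.36 Y7.78 E2.4050
G1 X-1.72 Y5.72 E2.5899
G1 X-3.78 Y2.64 E2.7747
G1 X-4.50 Y-1.00 E2.9599

At z = 24.3 mm: the cylinder does not reach this height (z outside [0, 24]); the r=9.5 cylinder at (5, -1) contributes a regular 16-gon of circumradius 9.5; Merging all regions: only the r=9.5 cylinder at (5, -1) is present, so the union is just that shape — 1 connected region. The outline is a single polygon with 16 vertices. Extrusion per mm of travel: 0.4 × 0.3 / (π × 0.875²) = 0.049890. Accumulating E over each segment gives final E = 2.9599.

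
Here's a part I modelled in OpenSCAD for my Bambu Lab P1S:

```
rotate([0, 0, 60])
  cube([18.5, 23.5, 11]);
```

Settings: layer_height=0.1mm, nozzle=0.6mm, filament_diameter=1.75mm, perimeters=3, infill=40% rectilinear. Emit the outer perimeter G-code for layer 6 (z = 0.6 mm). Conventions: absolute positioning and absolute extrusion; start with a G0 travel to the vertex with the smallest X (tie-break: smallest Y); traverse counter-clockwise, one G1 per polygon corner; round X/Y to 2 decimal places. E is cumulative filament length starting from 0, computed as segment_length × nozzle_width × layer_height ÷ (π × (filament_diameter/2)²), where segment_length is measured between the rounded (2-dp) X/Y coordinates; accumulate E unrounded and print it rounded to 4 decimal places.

At z = 0.6 mm: the cube is present — its section is the full 18.5×23.5 rectangle; (rotated 60° about Z; rotation is an isometry so areas/perimeters/island counts are preserved). The outline is a single polygon with 4 vertices. Extrusion per mm of travel: 0.6 × 0.1 / (π × 0.875²) = 0.024945. Accumulating E over each segment gives final E = 2.0953.

G0 X-20.35 Y11.75 Z0.60
G1 X0.00 Y0.00 E0.5862
G1 X9.25 Y16.02 E1.0476
G1 X-11.10 Y27.77 E1.6338
G1 X-20.35 Y11.75 E2.0953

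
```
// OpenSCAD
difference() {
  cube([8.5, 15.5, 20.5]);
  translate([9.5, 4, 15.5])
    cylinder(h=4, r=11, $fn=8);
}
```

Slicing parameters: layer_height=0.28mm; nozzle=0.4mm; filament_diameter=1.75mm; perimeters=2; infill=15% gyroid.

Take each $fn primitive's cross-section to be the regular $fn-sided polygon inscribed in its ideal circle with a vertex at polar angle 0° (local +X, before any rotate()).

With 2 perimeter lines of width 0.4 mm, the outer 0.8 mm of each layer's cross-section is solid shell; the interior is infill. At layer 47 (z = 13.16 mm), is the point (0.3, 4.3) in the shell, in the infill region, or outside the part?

shell

At z = 13.16 mm: the cube is present — its section is the full 8.5×15.5 rectangle; the cylinder at (9.5, 4) is absent (z outside [15.5, 19.5]); Taking the first minus the rest: none of the subtracted shapes is present at this height, so the 8.5×15.5 cube is unchanged — 1 connected region. Overall, the cross-section is a single solid region. The nearest boundary edge runs (0.00, 15.50)→(0.00, 0.00); distance from the point to it = 0.30 mm. The point is inside the cross-section, 0.30 mm from the nearest boundary — within the 0.8 mm shell band (2 × 0.4).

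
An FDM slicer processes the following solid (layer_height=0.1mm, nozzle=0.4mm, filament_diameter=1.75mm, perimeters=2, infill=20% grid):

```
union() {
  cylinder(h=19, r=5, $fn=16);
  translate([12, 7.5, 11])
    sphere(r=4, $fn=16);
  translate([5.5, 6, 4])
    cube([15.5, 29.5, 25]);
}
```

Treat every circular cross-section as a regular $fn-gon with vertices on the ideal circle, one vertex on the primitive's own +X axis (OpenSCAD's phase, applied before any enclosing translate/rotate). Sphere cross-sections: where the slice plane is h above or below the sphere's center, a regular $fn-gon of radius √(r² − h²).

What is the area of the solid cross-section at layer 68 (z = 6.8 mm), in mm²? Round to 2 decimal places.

533.79 mm²

At z = 6.8 mm: the cylinder: section is a regular 16-gon, circumradius r=5 (area = (16/2)·5.000²·sin(360°/16) = 76.54 mm²); the sphere at (12, 7.5) does not reach this height (|z−center|=4.200 > r=4); the cube at (5.5, 6) is present — its section is the full 15.5×29.5 rectangle (area 457.25 mm²); Combining (union): the 2 present regions are separate (no shared area or edge), so areas and boundary lengths simply add and each stays a separate island — area = 533.79 mm². Overall, the cross-section has 2 separate islands. Net area = 533.79 mm².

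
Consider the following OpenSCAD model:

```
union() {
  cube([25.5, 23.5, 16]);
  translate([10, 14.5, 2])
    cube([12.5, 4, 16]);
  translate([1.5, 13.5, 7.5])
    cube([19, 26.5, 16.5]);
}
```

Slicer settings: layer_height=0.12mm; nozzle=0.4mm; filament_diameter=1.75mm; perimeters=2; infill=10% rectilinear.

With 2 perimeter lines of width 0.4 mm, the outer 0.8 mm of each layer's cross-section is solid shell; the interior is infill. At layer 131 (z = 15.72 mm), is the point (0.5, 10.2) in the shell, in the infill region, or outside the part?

shell

At z = 15.72 mm: the cube (footprint 25.5×23.5) is included at this height; the 12.5×4 cube at (10, 14.5) contributes its full rectangle; the cube at (1.5, 13.5) (footprint 19×26.5) is included at this height; Combining (union): the regions partially overlap (shared area 240.00 mm²), so overlapping operands fuse into one piece — 1 connected region. Overall, the cross-section is a single solid region. The nearest boundary edge runs (0.00, 0.00)→(0.00, 23.50); distance from the point to it = 0.50 mm. The point is inside the cross-section, 0.50 mm from the nearest boundary — within the 0.8 mm shell band (2 × 0.4).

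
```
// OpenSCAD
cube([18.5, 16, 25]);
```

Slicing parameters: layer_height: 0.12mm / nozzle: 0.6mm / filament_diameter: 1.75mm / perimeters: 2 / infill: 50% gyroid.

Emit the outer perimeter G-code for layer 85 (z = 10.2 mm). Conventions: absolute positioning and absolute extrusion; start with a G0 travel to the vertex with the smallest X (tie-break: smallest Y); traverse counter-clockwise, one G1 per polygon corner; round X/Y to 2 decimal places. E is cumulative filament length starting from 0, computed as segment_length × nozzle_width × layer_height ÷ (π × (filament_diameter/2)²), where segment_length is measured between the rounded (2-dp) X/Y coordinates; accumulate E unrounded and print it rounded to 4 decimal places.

At z = 10.2 mm: the cube is present — its section is the full 18.5×16 rectangle. The outline is a single polygon with 4 vertices. Extrusion per mm of travel: 0.6 × 0.12 / (π × 0.875²) = 0.029934. Accumulating E over each segment gives final E = 2.0655.

G0 X0.00 Y0.00 Z10.20
G1 X18.50 Y0.00 E0.5538
G1 X18.50 Y16.00 E1.0327
G1 X0.00 Y16.00 E1.5865
G1 X0.00 Y0.00 E2.0655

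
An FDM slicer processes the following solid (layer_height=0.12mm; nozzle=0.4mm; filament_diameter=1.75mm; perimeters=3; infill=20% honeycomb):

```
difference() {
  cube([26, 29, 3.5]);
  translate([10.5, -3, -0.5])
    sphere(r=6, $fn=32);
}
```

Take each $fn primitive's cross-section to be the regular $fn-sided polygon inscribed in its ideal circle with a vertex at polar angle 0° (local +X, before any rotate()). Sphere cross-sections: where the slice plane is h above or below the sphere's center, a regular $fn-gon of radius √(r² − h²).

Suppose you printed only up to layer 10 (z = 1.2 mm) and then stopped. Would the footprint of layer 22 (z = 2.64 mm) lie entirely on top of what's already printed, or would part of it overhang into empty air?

part overhangs

Compare the two slices. At z = 1.2: the 26×29 cube contributes its full rectangle (area 754.00 mm²); the sphere at (10.5, -3): section is a regular 32-gon, circumradius = √(r²−h²) = √(6²−1.7²) = 5.754 (area = (32/2)·5.754²·sin(360°/32) = 103.35 mm²); Taking the first minus the rest: starting from the 26×29 cube (754.00 mm²), the r=6 sphere at (10.5, -3) partially overlaps it — only the 18.91 mm² overlap (of its 103.35 mm²) is removed, clipping the outline — area = 735.09 mm². At z = 2.64: the cube is present — its section is the full 26×29 rectangle (area 754.00 mm²); the sphere at (10.5, -3): section is a regular 32-gon, circumradius = √(r²−h²) = √(6²−3.14²) = 5.113 (area = (32/2)·5.113²·sin(360°/32) = 81.60 mm²); Subtracting the remaining from the first: starting from the 26×29 cube (754.00 mm²), the r=6 sphere at (10.5, -3) partially overlaps it — only the 12.09 mm² overlap (of its 81.60 mm²) is removed, clipping the outline — area = 741.91 mm². Checking containment: at z = 2.64 the cross-section extends beyond the z = 1.2 cross-section by about 6.82 mm².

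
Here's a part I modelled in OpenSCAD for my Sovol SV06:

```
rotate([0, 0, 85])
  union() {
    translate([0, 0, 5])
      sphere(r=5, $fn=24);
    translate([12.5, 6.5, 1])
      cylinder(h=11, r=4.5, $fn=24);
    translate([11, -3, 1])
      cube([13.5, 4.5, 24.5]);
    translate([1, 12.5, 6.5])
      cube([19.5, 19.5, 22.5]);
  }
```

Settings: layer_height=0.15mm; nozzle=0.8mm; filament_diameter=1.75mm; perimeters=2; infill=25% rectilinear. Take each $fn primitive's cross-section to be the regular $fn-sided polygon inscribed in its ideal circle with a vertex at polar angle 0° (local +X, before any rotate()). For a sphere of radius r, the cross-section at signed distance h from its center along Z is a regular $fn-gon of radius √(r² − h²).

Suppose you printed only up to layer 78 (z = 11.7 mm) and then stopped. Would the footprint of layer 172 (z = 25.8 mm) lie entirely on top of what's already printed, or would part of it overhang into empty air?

Compare the two slices. At z = 11.7: the sphere is not intersected at this z (|z−center|=6.700 > r=5); the cylinder at (12.5, 6.5): section is a regular 24-gon, circumradius r=4.5 (area = (24/2)·4.500²·sin(360°/24) = 62.89 mm²); the 13.5×4.5 cube at (11, -3) contributes its full rectangle (area 60.75 mm²); the cube at (1, 12.5) is present — its section is the full 19.5×19.5 rectangle (area 380.25 mm²); Combining (union): the 3 present regions are separate (no shared area or edge), so areas and boundary lengths simply add and each stays a separate island — area = 503.89 mm²; (whole slice rotated 85° about Z — lengths, areas and connectivity unchanged). At z = 25.8: the sphere is not intersected at this z (|z−center|=20.800 > r=5); the cylinder at (12.5, 6.5) is absent (z outside [1, 12]); the cube at (11, -3) is absent (z outside [1, 25.5]); the 19.5×19.5 cube at (1, 12.5) contributes its full rectangle (area 380.25 mm²); Combining (union): only the 19.5×19.5 cube at (1, 12.5) is present, so the union is just that shape — area = 380.25 mm²; (rotated 85° about Z; rotation is an isometry so areas/perimeters/island counts are preserved). Checking containment: the cross-section at z = 25.8 is a subset of the cross-section at z = 11.7.

entirely on top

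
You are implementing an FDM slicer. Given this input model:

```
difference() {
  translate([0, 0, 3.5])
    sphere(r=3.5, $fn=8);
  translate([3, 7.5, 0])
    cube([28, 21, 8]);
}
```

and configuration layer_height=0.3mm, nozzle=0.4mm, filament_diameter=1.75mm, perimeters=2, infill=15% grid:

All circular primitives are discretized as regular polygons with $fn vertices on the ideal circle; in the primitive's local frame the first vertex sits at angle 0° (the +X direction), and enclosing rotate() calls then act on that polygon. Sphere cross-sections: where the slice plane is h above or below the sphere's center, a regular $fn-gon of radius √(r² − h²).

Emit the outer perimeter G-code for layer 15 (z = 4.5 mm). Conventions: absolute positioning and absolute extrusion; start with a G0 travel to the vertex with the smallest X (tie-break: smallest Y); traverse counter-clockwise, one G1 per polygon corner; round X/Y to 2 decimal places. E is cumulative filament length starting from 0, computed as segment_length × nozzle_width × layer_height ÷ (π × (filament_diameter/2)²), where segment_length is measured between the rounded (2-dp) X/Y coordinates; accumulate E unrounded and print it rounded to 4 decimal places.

At z = 4.5 mm: the r=3.5 sphere slices to a regular 8-gon of circumradius 3.354 (√(r²−h²) with h=1 from center); the cube at (3, 7.5) is present — its section is the full 28×21 rectangle; After the difference (first − rest): starting from the r=3.5 sphere, the 28×21 cube at (3, 7.5) misses the remaining region (no effect) — 1 connected region. The outline is a single polygon with 8 vertices. Extrusion per mm of travel: 0.4 × 0.3 / (π × 0.875²) = 0.049890. Accumulating E over each segment gives final E = 1.0236.

G0 X-3.35 Y0.00 Z4.50
G1 X-2.37 Y-2.37 E0.1279
G1 X0.00 Y-3.35 E0.2559
G1 X2.37 Y-2.37 E0.3838
G1 X3.35 Y0.00 E0.5118
G1 X2.37 Y2.37 E0.6397
G1 X0.00 Y3.35 E0.7677
G1 X-2.37 Y2.37 E0.8956
G1 X-3.35 Y0.00 E1.0236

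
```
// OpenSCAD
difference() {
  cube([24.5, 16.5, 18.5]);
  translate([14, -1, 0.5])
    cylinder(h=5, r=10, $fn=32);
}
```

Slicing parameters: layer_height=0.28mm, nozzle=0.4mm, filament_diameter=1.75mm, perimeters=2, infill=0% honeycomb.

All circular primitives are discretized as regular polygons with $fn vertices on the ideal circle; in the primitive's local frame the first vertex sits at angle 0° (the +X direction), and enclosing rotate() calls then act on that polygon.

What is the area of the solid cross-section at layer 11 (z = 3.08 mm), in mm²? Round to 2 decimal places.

268.08 mm²

At z = 3.08 mm: the cube is present — its section is the full 24.5×16.5 rectangle (area 404.25 mm²); the r=10 cylinder at (14, -1) gives a regular 32-gon of circumradius 10 (constant along its height) (area = (32/2)·10.000²·sin(360°/32) = 312.14 mm²); After the difference (first − rest): starting from the 24.5×16.5 cube (404.25 mm²), the r=10 cylinder at (14, -1) partially overlaps it — only the 136.17 mm² overlap (of its 312.14 mm²) is removed, clipping the outline — area = 268.08 mm². Overall, the cross-section is a single solid region. Net area = 268.08 mm².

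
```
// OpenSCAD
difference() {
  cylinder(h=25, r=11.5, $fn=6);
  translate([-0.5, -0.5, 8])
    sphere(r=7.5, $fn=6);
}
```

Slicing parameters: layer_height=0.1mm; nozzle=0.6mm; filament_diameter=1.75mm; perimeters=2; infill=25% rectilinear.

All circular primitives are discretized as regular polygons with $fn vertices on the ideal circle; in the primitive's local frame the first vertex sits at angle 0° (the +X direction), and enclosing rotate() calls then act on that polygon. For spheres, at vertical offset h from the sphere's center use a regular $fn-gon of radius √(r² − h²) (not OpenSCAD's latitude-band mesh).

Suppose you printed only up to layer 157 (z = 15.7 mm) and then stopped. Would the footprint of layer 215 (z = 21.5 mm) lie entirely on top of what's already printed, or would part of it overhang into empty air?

entirely on top

Compare the two slices. At z = 15.7: the r=11.5 cylinder contributes a regular 6-gon of circumradius 11.5 (area = (6/2)·11.500²·sin(360°/6) = 343.60 mm²); the sphere at (-0.5, -0.5) does not reach this height (|z−center|=7.700 > r=7.5); Taking the first minus the rest: none of the subtracted shapes is present at this height, so the r=11.5 cylinder is unchanged — area = 343.60 mm². At z = 21.5: the r=11.5 cylinder contributes a regular 6-gon of circumradius 11.5 (area = (6/2)·11.500²·sin(360°/6) = 343.60 mm²); the sphere at (-0.5, -0.5) is absent (|z−center|=13.500 > r=7.5); After the difference (first − rest): none of the subtracted shapes is present at this height, so the r=11.5 cylinder is unchanged — area = 343.60 mm². Checking containment: the cross-section at z = 21.5 is a subset of the cross-section at z = 15.7.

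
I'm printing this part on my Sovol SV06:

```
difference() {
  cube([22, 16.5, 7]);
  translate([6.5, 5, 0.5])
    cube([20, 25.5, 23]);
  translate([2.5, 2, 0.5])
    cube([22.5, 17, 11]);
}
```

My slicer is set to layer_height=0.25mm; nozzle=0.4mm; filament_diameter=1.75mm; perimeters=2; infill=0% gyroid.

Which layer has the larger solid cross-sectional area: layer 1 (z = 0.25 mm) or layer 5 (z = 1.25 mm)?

layer 1 (z = 0.25 mm)

Layer 1 (z = 0.25): the cube (footprint 22×16.5) is included at this height (area 363.00 mm²); the cube at (6.5, 5) does not reach this height (z outside [0.5, 23.5]); the cube at (2.5, 2) is not intersected at this z (z outside [0.5, 11.5]); After the difference (first − rest): none of the subtracted shapes is present at this height, so the 22×16.5 cube is unchanged — area = 363.00 mm². So its area = 363.00 mm². Layer 5 (z = 1.25): the cube (footprint 22×16.5) is included at this height (area 363.00 mm²); the cube at (6.5, 5) (footprint 20×25.5) is included at this height (area 510.00 mm²); the 22.5×17 cube at (2.5, 2) contributes its full rectangle (area 382.50 mm²); Subtracting the remaining from the first: starting from the 22×16.5 cube (363.00 mm²), the 20×25.5 cube at (6.5, 5) partially overlaps it — only the 178.25 mm² overlap (of its 510.00 mm²) is removed, clipping the outline; the 22.5×17 cube at (2.5, 2) partially overlaps it — only the 104.50 mm² overlap (of its 382.50 mm²) is removed, clipping the outline — area = 80.25 mm². So its area = 80.25 mm². Layer 1 is larger (363.00 vs 80.25 mm²).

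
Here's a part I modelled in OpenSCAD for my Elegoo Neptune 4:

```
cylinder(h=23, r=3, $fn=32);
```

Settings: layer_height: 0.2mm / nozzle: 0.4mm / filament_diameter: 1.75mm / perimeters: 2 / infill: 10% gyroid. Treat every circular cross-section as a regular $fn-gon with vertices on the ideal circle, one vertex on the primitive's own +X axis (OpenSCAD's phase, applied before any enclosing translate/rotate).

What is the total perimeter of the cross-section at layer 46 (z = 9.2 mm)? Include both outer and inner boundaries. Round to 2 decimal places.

18.82 mm

At z = 9.2 mm: the r=3 cylinder gives a regular 32-gon of circumradius 3 (constant along its height) (perimeter = 2·32·3.000·sin(180°/32) = 18.82 mm). Overall, the cross-section is a single solid region. Total boundary length (outer) = 18.82 mm.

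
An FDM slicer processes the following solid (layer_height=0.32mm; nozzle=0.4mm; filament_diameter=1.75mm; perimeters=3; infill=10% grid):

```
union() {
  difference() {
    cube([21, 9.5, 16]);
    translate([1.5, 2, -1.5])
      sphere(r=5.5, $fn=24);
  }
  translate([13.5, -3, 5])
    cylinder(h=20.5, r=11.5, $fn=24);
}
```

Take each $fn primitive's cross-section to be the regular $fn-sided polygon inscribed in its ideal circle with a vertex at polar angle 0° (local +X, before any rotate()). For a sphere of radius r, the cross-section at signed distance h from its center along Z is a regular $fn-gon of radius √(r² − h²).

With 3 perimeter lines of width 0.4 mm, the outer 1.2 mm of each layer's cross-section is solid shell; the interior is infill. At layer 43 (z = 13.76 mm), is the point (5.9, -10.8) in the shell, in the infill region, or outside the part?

At z = 13.76 mm: the 21×9.5 cube contributes its full rectangle; the sphere at (1.5, 2) is not intersected at this z (|z−center|=15.260 > r=5.5); Taking the first minus the rest: none of the subtracted shapes is present at this height, so the 21×9.5 cube is unchanged — 1 connected region; the r=11.5 cylinder at (13.5, -3) contributes a regular 24-gon of circumradius 11.5; Combining (union): the regions partially overlap (shared area 125.39 mm²), so overlapping operands fuse into one piece — 1 connected region. Overall, the cross-section is a single solid region. The nearest boundary edge runs (7.75, -12.96)→(5.37, -11.13); distance from the point to it = 0.59 mm. The point is inside the cross-section, 0.59 mm from the nearest boundary — within the 1.2 mm shell band (3 × 0.4).

shell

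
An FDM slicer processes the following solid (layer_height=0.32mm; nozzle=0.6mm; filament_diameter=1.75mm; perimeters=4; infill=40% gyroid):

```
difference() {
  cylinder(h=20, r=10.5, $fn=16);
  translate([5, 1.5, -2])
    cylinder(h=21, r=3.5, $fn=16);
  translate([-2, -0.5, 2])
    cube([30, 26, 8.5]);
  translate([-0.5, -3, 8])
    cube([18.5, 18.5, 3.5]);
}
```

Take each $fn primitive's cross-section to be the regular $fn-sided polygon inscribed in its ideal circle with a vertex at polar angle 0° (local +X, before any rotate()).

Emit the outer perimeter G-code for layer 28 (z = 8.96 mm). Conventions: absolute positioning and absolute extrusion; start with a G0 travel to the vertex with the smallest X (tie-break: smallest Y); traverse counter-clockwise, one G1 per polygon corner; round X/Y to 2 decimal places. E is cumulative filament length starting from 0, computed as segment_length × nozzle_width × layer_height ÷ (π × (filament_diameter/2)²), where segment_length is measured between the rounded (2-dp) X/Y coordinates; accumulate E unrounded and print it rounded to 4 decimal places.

G0 X-10.50 Y0.00 Z8.96
G1 X-9.70 Y-4.02 E0.3272
G1 X-7.42 Y-7.42 E0.6540
G1 X-4.02 Y-9.70 E0.9807
G1 X0.00 Y-10.50 E1.3079
G1 X4.02 Y-9.70 E1.6351
G1 X7.42 Y-7.42 E1.9619
G1 X9.70 Y-4.02 E2.2887
G1 X9.90 Y-3.00 E2.3716
G1 X-0.50 Y-3.00 E3.2018
G1 X-0.50 Y-0.50 E3.4014
G1 X-2.00 Y-0.50 E3.5211
G1 X-2.00 Y10.10 E4.3672
G1 X-4.02 Y9.70 E4.5316
G1 X-7.42 Y7.42 E4.8584
G1 X-9.70 Y4.02 E5.1852
G1 X-10.50 Y0.00 E5.5124

At z = 8.96 mm: the r=10.5 cylinder contributes a regular 16-gon of circumradius 10.5; the r=3.5 cylinder at (5, 1.5) contributes a regular 16-gon of circumradius 3.5; the cube at (-2, -0.5) is present — its section is the full 30×26 rectangle; the cube at (-0.5, -3) (footprint 18.5×18.5) is included at this height; Subtracting the remaining from the first: starting from the r=10.5 cylinder, the r=3.5 cylinder at (5, 1.5) lies wholly inside it (removes its full 37.50 mm² and its 21.85 mm outline becomes a hole wall); the 30×26 cube at (-2, -0.5) partially overlaps it — only the 79.46 mm² overlap (of its 780.00 mm²) is removed, clipping the outline; the 18.5×18.5 cube at (-0.5, -3) partially overlaps it — only the 20.88 mm² overlap (of its 342.25 mm²) is removed, clipping the outline — 1 connected region. The outline is a single polygon with 16 vertices. Extrusion per mm of travel: 0.6 × 0.32 / (π × 0.875²) = 0.079824. Accumulating E over each segment gives final E = 5.5124.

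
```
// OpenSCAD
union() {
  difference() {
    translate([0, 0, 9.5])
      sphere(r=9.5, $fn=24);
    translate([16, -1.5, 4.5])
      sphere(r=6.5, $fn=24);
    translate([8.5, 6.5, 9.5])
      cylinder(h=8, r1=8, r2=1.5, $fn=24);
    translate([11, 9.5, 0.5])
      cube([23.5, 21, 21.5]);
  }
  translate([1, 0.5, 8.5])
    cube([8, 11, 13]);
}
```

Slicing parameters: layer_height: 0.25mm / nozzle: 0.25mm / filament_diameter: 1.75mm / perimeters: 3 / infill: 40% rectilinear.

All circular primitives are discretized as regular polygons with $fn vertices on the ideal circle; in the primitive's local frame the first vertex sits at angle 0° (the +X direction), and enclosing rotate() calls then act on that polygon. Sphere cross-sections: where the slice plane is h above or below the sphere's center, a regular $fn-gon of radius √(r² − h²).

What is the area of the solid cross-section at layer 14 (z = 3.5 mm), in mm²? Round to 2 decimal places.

168.49 mm²

At z = 3.5 mm: the sphere: section is a regular 24-gon, circumradius = √(r²−h²) = √(9.5²−6²) = 7.365 (area = (24/2)·7.365²·sin(360°/24) = 168.49 mm²); the sphere at (16, -1.5): section is a regular 24-gon, circumradius = √(r²−h²) = √(6.5²−1²) = 6.423 (area = (24/2)·6.423²·sin(360°/24) = 128.12 mm²); the cone at (8.5, 6.5) does not reach this height (z outside [9.5, 17.5]); the cube at (11, 9.5) is present — its section is the full 23.5×21 rectangle (area 493.50 mm²); After the difference (first − rest): starting from the r=9.5 sphere (168.49 mm²), the r=6.5 sphere at (16, -1.5) misses the remaining region (no effect); the 23.5×21 cube at (11, 9.5) misses the remaining region (no effect) — area = 168.49 mm²; the cube at (1, 0.5) is absent (z outside [8.5, 21.5]); Combining (union): only the result so far is present, so the union is just that shape — area = 168.49 mm². Overall, the cross-section is a single solid region. Net area = 168.49 mm².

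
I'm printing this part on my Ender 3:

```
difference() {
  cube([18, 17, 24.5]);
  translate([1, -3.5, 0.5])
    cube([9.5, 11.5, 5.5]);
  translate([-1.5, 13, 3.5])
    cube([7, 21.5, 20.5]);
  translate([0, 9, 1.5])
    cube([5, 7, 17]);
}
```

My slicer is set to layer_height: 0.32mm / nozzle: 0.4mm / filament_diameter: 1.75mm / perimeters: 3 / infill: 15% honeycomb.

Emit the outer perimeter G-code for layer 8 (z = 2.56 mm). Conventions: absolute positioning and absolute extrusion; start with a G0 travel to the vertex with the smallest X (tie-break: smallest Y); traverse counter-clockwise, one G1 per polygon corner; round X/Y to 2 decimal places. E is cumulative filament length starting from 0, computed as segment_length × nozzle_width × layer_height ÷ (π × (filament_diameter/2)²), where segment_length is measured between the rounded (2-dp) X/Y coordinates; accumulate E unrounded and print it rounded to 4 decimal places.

At z = 2.56 mm: the cube (footprint 18×17) is included at this height; the cube at (1, -3.5) is present — its section is the full 9.5×11.5 rectangle; the cube at (-1.5, 13) is not intersected at this z (z outside [3.5, 24]); the 5×7 cube at (0, 9) contributes its full rectangle; After the difference (first − rest): starting from the 18×17 cube, the 9.5×11.5 cube at (1, -3.5) partially overlaps it — only the 76.00 mm² overlap (of its 109.25 mm²) is removed, clipping the outline; the 5×7 cube at (0, 9) lies inside it touching the edge (removes its full 35.00 mm²) — 1 connected region. The outline is a single polygon with 12 vertices. Extrusion per mm of travel: 0.4 × 0.32 / (π × 0.875²) = 0.053216. Accumulating E over each segment gives final E = 5.1088.

G0 X0.00 Y0.00 Z2.56
G1 X1.00 Y0.00 E0.0532
G1 X1.00 Y8.00 E0.4789
G1 X10.50 Y8.00 E0.9845
G1 X10.50 Y0.00 E1.4102
G1 X18.00 Y0.00 E1.8094
G1 X18.00 Y17.00 E2.7140
G1 X0.00 Y17.00 E3.6719
G1 X0.00 Y16.00 E3.7251
G1 X5.00 Y16.00 E3.9912
G1 X5.00 Y9.00 E4.3637
G1 X0.00 Y9.00 E4.6298
G1 X0.00 Y0.00 E5.1088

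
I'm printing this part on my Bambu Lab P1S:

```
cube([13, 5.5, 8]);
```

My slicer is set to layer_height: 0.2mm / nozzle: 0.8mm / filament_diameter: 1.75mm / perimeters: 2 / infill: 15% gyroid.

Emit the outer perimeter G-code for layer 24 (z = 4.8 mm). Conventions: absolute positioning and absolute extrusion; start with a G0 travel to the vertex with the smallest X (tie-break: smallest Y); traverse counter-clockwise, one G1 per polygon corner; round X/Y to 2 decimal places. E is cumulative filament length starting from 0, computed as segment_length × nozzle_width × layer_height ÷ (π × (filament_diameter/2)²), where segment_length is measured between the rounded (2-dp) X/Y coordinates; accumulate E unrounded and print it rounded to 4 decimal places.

At z = 4.8 mm: the cube is present — its section is the full 13×5.5 rectangle. The outline is a single polygon with 4 vertices. Extrusion per mm of travel: 0.8 × 0.2 / (π × 0.875²) = 0.066520. Accumulating E over each segment gives final E = 2.4612.

G0 X0.00 Y0.00 Z4.80
G1 X13.00 Y0.00 E0.8648
G1 X13.00 Y5.50 E1.2306
G1 X0.00 Y5.50 E2.0954
G1 X0.00 Y0.00 E2.4612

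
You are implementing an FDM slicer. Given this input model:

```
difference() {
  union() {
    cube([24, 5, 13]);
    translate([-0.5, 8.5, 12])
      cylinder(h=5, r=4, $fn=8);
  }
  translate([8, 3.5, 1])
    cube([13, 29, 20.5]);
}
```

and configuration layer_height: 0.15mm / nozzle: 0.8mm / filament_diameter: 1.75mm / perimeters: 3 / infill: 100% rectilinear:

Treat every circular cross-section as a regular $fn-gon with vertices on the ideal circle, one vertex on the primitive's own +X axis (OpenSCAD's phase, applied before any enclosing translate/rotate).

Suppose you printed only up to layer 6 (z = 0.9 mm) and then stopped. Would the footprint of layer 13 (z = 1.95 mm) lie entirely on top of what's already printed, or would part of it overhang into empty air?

Compare the two slices. At z = 0.9: the 24×5 cube contributes its full rectangle (area 120.00 mm²); the cylinder at (-0.5, 8.5) does not reach this height (z outside [12, 17]); Taking the union: only the 24×5 cube is present, so the union is just that shape — area = 120.00 mm²; the cube at (8, 3.5) does not reach this height (z outside [1, 21.5]); Taking the first minus the rest: none of the subtracted shapes is present at this height, so that combined region is unchanged — area = 120.00 mm². At z = 1.95: the cube (footprint 24×5) is included at this height (area 120.00 mm²); the cylinder at (-0.5, 8.5) is not intersected at this z (z outside [12, 17]); Taking the union: only the 24×5 cube is present, so the union is just that shape — area = 120.00 mm²; the cube at (8, 3.5) is present — its section is the full 13×29 rectangle (area 377.00 mm²); After the difference (first − rest): starting from the result so far (120.00 mm²), the 13×29 cube at (8, 3.5) partially overlaps it — only the 19.50 mm² overlap (of its 377.00 mm²) is removed, clipping the outline — area = 100.50 mm². Checking containment: the cross-section at z = 1.95 is a subset of the cross-section at z = 0.9.

entirely on top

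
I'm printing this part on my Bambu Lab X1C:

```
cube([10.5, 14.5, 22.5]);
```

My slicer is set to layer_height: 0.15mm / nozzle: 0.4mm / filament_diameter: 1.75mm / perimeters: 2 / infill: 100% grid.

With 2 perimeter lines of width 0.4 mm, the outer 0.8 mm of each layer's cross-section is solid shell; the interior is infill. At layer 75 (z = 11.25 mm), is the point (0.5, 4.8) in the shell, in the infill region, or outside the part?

At z = 11.25 mm: the cube is present — its section is the full 10.5×14.5 rectangle. Overall, the cross-section is a single solid region. The nearest boundary edge runs (0.00, 14.50)→(0.00, 0.00); distance from the point to it = 0.50 mm. The point is inside the cross-section, 0.50 mm from the nearest boundary — within the 0.8 mm shell band (2 × 0.4).

shell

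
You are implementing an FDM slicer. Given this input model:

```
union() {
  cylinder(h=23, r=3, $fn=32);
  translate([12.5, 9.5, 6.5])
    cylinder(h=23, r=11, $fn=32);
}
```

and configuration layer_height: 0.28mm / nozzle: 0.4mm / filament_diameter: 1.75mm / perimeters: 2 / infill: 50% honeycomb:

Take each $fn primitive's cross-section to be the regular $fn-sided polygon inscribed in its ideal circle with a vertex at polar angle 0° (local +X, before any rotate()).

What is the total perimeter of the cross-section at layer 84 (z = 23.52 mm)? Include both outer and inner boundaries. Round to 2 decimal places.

At z = 23.52 mm: the cylinder does not reach this height (z outside [0, 23]); the r=11 cylinder at (12.5, 9.5) contributes a regular 32-gon of circumradius 11 (perimeter = 2·32·11.000·sin(180°/32) = 69.00 mm); Taking the union: only the r=11 cylinder at (12.5, 9.5) is present, so the union is just that shape — boundary = 69.00 mm. Overall, the cross-section is a single solid region. Total boundary length (outer) = 69.00 mm.

69.00 mm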